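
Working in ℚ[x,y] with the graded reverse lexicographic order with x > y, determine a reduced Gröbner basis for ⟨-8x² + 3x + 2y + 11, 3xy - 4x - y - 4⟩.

G = {x² - ⅜x - ¼y - 11/8, xy - 4/3x - ⅓y - 4/3, y² - 64/9x + 38/9y - 64/9}

Buchberger's algorithm terminates because the ascending chain of leading-term ideals stabilizes.

f_1 = -8x² + 3x + 2y + 11, LT = x².
f_2 = 3xy - 4x - y - 4, LT = xy.

S(f_1,f_2): lcm = x²y. S = 4/3x² - 1/24xy - ¼y² + 4/3x - 11/8y.
  leading term x²: subtract (-⅙)·f_1 from 4/3x² - 1/24xy - ¼y² + 4/3x - 11/8y → -1/24xy - ¼y² + 11/6x - 25/24y + 11/6
  leading term xy: subtract (-1/72)·f_2 from -1/24xy - ¼y² + 11/6x - 25/24y + 11/6 → -¼y² + 16/9x - 19/18y + 16/9
  leading term y²: no divisor's leading term divides it; move -¼y² to the remainder.
  leading term x: no divisor's leading term divides it; move 16/9x to the remainder.
  leading term y: no divisor's leading term divides it; move -19/18y to the remainder.
  leading term 1: no divisor's leading term divides it; move 16/9 to the remainder.
  remainder -¼y² + 16/9x - 19/18y + 16/9 ≠ 0; add g_3 = -¼y² + 16/9x - 19/18y + 16/9 to the basis.

The other S-polynomials (S(f_1,g_3), S(f_2,g_3)) all reduce to 0 modulo the current basis, so we have a Gröbner basis.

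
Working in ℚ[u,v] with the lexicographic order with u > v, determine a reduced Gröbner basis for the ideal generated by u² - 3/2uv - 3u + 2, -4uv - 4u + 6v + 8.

f_1 = u² - 3/2uv - 3u + 2, LT = u².
f_2 = -4uv - 4u + 6v + 8, LT = uv.

S(f_1,f_2): lcm = u²v. S = -u² - 3/2uv² - 3/2uv + 2u + 2v.
  leading term u²: subtract (-1)·f_1 from -u² - 3/2uv² - 3/2uv + 2u + 2v → -3/2uv² - 3uv - u + 2v + 2
  leading term uv²: subtract (⅜v)·f_2 from -3/2uv² - 3uv - u + 2v + 2 → -3/2uv - u - 9/4v² - v + 2
  leading term uv: subtract (⅜)·f_2 from -3/2uv - u - 9/4v² - v + 2 → ½u - 9/4v² - 13/4v - 1
  leading term u: no divisor's leading term divides it; move ½u to the remainder.
  leading term v²: no divisor's leading term divides it; move -9/4v² to the remainder.
  leading term v: no divisor's leading term divides it; move -13/4v to the remainder.
  leading term 1: no divisor's leading term divides it; move -1 to the remainder.
  remainder ½u - 9/4v² - 13/4v - 1 ≠ 0; add g_3 = ½u - 9/4v² - 13/4v - 1 to the basis.

S(f_2,g_3): lcm = uv. S = u + 9/2v³ + 13/2v² + ½v - 2.
  leading term u: subtract (2)·g_3 from u + 9/2v³ + 13/2v² + ½v - 2 → 9/2v³ + 11v² + 7v
  leading term v³: no divisor's leading term divides it; move 9/2v³ to the remainder.
  leading term v²: no divisor's leading term divides it; move 11v² to the remainder.
  leading term v: no divisor's leading term divides it; move 7v to the remainder.
  remainder 9/2v³ + 11v² + 7v ≠ 0; add g_4 = 9/2v³ + 11v² + 7v to the basis.

The other S-polynomials (S(f_1,g_3), S(f_1,g_4), S(f_2,g_4), S(g_3,g_4)) all reduce to 0 modulo the current basis, so we have a Gröbner basis.
Inter-reduce: drop elements whose leading term is divisible by another's, tail-reduce, and make monic.

G = {u - 9/2v² - 13/2v - 2, v³ + 22/9v² + 14/9v}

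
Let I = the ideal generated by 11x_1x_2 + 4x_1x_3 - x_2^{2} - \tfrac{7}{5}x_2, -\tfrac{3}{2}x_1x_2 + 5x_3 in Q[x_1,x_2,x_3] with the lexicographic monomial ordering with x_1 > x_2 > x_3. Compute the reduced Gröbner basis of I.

f_1 = 11x_1x_2 + 4x_1x_3 - x_2^{2} - \tfrac{7}{5}x_2, LT = x_1x_2.
f_2 = -\tfrac{3}{2}x_1x_2 + 5x_3, LT = x_1x_2.

S(f_1,f_2): lcm = x_1x_2. S = \tfrac{4}{11}x_1x_3 - \tfrac{1}{11}x_2^{2} - \tfrac{7}{55}x_2 + \tfrac{10}{3}x_3.
  reduce S modulo (f_1, f_2):
  remainder \tfrac{4}{11}x_1x_3 - \tfrac{1}{11}x_2^{2} - \tfrac{7}{55}x_2 + \tfrac{10}{3}x_3 ≠ 0; add g_3 = \tfrac{4}{11}x_1x_3 - \tfrac{1}{11}x_2^{2} - \tfrac{7}{55}x_2 + \tfrac{10}{3}x_3 to the basis.

S(f_1,g_3): lcm = x_1x_2x_3. S = \tfrac{4}{11}x_1x_3^{2} + \tfrac{1}{4}x_2^{3} - \tfrac{1}{11}x_2^{2}x_3 + \tfrac{7}{20}x_2^{2} - \tfrac{3067}{330}x_2x_3.
  reduce S modulo (f_1, f_2, g_3):
  remainder \tfrac{1}{4}x_2^{3} + \tfrac{7}{20}x_2^{2} - \tfrac{55}{6}x_2x_3 - \tfrac{10}{3}x_3^{2} ≠ 0; add g_4 = \tfrac{1}{4}x_2^{3} + \tfrac{7}{20}x_2^{2} - \tfrac{55}{6}x_2x_3 - \tfrac{10}{3}x_3^{2} to the basis.

The other S-polynomials (S(f_2,g_3), S(f_1,g_4), S(f_2,g_4), S(g_3,g_4)) all reduce to 0 modulo the current basis, so we have a Gröbner basis.
Inter-reduce: drop elements whose leading term is divisible by another's, tail-reduce, and make monic.

G = {x_1x_2 - \tfrac{10}{3}x_3, x_1x_3 - \tfrac{1}{4}x_2^{2} - \tfrac{7}{20}x_2 + \tfrac{55}{6}x_3, x_2^{3} + \tfrac{7}{5}x_2^{2} - \tfrac{110}{3}x_2x_3 - \tfrac{40}{3}x_3^{2}}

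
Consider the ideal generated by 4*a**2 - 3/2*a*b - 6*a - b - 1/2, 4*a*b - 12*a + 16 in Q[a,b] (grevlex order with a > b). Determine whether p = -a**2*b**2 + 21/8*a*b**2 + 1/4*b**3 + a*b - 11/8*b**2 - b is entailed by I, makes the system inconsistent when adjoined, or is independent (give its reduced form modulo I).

First compute the reduced Gröbner basis of I by Buchberger's algorithm.
f_1 = 4*a**2 - 3/2*a*b - 6*a - b - 1/2, LT = a**2.
f_2 = 4*a*b - 12*a + 16, LT = a*b.

S(f_1,f_2): lcm = a**2*b. S = -3/8*a*b**2 + 3*a**2 - 3/2*a*b - 1/4*b**2 - 4*a - 1/8*b.
  reduce S modulo (f_1, f_2):
  remainder -1/4*b**2 - 4*a + 17/8*b + 51/8 ≠ 0; add h_3 = -1/4*b**2 - 4*a + 17/8*b + 51/8 to the basis.

The other S-polynomials (S(f_1,h_3), S(f_2,h_3)) all reduce to 0 modulo the current basis, so we have a Gröbner basis.
Inter-reduce: drop elements whose leading term is divisible by another's, tail-reduce, and make monic.
Reduced Gröbner basis: {a**2 - 21/8*a - 1/4*b + 11/8, a*b - 3*a + 4, b**2 + 16*a - 17/2*b - 51/2}.
Label its elements g_1 = a**2 - 21/8*a - 1/4*b + 11/8, g_2 = a*b - 3*a + 4, g_3 = b**2 + 16*a - 17/2*b - 51/2.

Reduce p = -a**2*b**2 + 21/8*a*b**2 + 1/4*b**3 + a*b - 11/8*b**2 - b modulo G:
  leading term a**2*b**2: subtract (-b**2)·g_1 from -a**2*b**2 + 21/8*a*b**2 + 1/4*b**3 + a*b - 11/8*b**2 - b → a*b - b
  leading term a*b: subtract (1)·g_2 from a*b - b → 3*a - b - 4
  leading term a: no divisor's leading term divides it; move 3*a to the remainder.
  leading term b: no divisor's leading term divides it; move -b to the remainder.
  leading term 1: no divisor's leading term divides it; move -4 to the remainder.
  normal form = 3*a - b - 4.
The normal form is nonzero, so p ∉ I. Since p minus its normal form lies in I, I + (p) = I + (r) where r = 3*a - b - 4; decide whether this ideal is the whole ring.
Run Buchberger on G together with r (pairs among the g_i already reduce to 0 since G is a Gröbner basis):
g_1 = a**2 - 21/8*a - 1/4*b + 11/8, LT = a**2.
g_2 = a*b - 3*a + 4, LT = a*b.
g_3 = b**2 + 16*a - 17/2*b - 51/2, LT = b**2.
r = 3*a - b - 4, LT = a.

S(g_1,r): lcm = a**2. S = 1/3*a*b - 31/24*a - 1/4*b + 11/8.
  reduce S modulo (g_1, g_2, g_3, r):
  remainder -25/72*b - 25/72 ≠ 0; add m_5 = -25/72*b - 25/72 to the basis.

The other S-polynomials (S(g_1,g_2), S(g_1,g_3), S(g_2,g_3), S(g_2,r), S(g_3,r), S(g_1,m_5), S(g_2,m_5), S(g_3,m_5), S(r,m_5)) all reduce to 0 modulo the current basis, so we have a Gröbner basis.
Inter-reduce: drop elements whose leading term is divisible by another's, tail-reduce, and make monic.
Reduced Gröbner basis: {a - 1, b + 1}.
The reduced Gröbner basis of I + (p) is {a - 1, b + 1} ≠ {1}, a proper ideal, so the enlarged system stays consistent: p is independent of I, with normal form 3*a - b - 4.

-a**2*b**2 + 21/8*a*b**2 + 1/4*b**3 + a*b - 11/8*b**2 - b is independent of I; its normal form modulo I is 3*a - b - 4.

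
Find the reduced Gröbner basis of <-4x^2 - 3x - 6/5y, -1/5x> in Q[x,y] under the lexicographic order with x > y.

f_1 = -4x^2 - 3x - 6/5y, LT = x^2.
f_2 = -1/5x, LT = x.

S(f_1,f_2): lcm = x^2. S = 3/4x + 3/10y.
  reduce S modulo (f_1, f_2):
  remainder 3/10y ≠ 0; add g_3 = 3/10y to the basis.

The other S-polynomials (S(f_1,g_3), S(f_2,g_3)) all reduce to 0 modulo the current basis, so we have a Gröbner basis.
Inter-reduce: drop elements whose leading term is divisible by another's, tail-reduce, and make monic.

G = {x, y}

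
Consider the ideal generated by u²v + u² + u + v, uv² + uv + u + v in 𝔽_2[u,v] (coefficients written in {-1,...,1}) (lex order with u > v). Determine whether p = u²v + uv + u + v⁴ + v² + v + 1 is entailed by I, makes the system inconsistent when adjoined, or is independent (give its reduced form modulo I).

Adjoining u²v + uv + u + v⁴ + v² + v + 1 makes the ideal the whole ring: the system is inconsistent.

First compute the reduced Gröbner basis of I by Buchberger's algorithm.
f_1 = u²v + u² + u + v, LT = u²v.
f_2 = uv² + uv + u + v, LT = uv².

S(f_1,f_2): lcm = u²v². S = u² + v².
  reduce S modulo (f_1, f_2):
  remainder u² + v² ≠ 0; add h_3 = u² + v² to the basis.

S(f_1,h_3): lcm = u²v. S = u² + u + v³ + v.
  reduce S modulo (f_1, f_2, h_3):
  remainder u + v³ + v² + v ≠ 0; add h_4 = u + v³ + v² + v to the basis.

S(f_2,h_4): lcm = uv². S = uv + u + v⁵ + v⁴ + v³ + v.
  reduce S modulo (f_1, f_2, h_3, h_4):
  remainder v⁵ + v³ ≠ 0; add h_5 = v⁵ + v³ to the basis.

The other S-polynomials (S(f_2,h_3), S(f_1,h_4), S(h_3,h_4), S(f_1,h_5), S(f_2,h_5), S(h_3,h_5), S(h_4,h_5)) all reduce to 0 modulo the current basis, so we have a Gröbner basis.
Inter-reduce: drop elements whose leading term is divisible by another's, tail-reduce, and make monic.
Reduced Gröbner basis: {u + v³ + v² + v, v⁵ + v³}.
Label its elements g_1 = u + v³ + v² + v, g_2 = v⁵ + v³.

Reduce p = u²v + uv + u + v⁴ + v² + v + 1 modulo G:
  leading term u²v: subtract (uv)·g_1 from u²v + uv + u + v⁴ + v² + v + 1 → uv⁴ + uv³ + uv² + uv + u + v⁴ + v² + v + 1
  leading term uv⁴: subtract (v⁴)·g_1 from uv⁴ + uv³ + uv² + uv + u + v⁴ + v² + v + 1 → uv³ + uv² + uv + u + v⁷ + v⁶ + v⁵ + v⁴ + v² + v + 1
  leading term uv³: subtract (v³)·g_1 from uv³ + uv² + uv + u + v⁷ + v⁶ + v⁵ + v⁴ + v² + v + 1 → uv² + uv + u + v⁷ + v² + v + 1
  leading term uv²: subtract (v²)·g_1 from uv² + uv + u + v⁷ + v² + v + 1 → uv + u + v⁷ + v⁵ + v⁴ + v³ + v² + v + 1
  leading term uv: subtract (v)·g_1 from uv + u + v⁷ + v⁵ + v⁴ + v³ + v² + v + 1 → u + v⁷ + v⁵ + v + 1
  leading term u: subtract (1)·g_1 from u + v⁷ + v⁵ + v + 1 → v⁷ + v⁵ + v³ + v² + 1
  leading term v⁷: subtract (v²)·g_2 from v⁷ + v⁵ + v³ + v² + 1 → v³ + v² + 1
  leading term v³: no divisor's leading term divides it; move v³ to the remainder.
  leading term v²: no divisor's leading term divides it; move v² to the remainder.
  leading term 1: no divisor's leading term divides it; move 1 to the remainder.
  normal form = v³ + v² + 1.
The normal form is nonzero, so p ∉ I. Since p minus its normal form lies in I, I + (p) = I + (r) where r = v³ + v² + 1; decide whether this ideal is the whole ring.
Run Buchberger on G together with r (pairs among the g_i already reduce to 0 since G is a Gröbner basis):
g_1 = u + v³ + v² + v, LT = u.
g_2 = v⁵ + v³, LT = v⁵.
r = v³ + v² + 1, LT = v³.

S(g_2,r): lcm = v⁵. S = v⁴ + v³ + v².
  reduce S modulo (g_1, g_2, r):
  remainder v² + v ≠ 0; add m_4 = v² + v to the basis.

S(g_2,m_4): lcm = v⁵. S = v⁴ + v³.
  reduce S modulo (g_1, g_2, r, m_4):
  remainder v ≠ 0; add m_5 = v to the basis.

S(r,m_4): lcm = v³. S = 1.
  reduce S modulo (g_1, g_2, r, m_4, m_5):
  remainder 1 ≠ 0; add m_6 = 1 to the basis.

The other S-polynomials (S(g_1,g_2), S(g_1,r), S(g_1,m_4), S(g_1,m_5), S(g_2,m_5), S(r,m_5), S(m_4,m_5), S(g_1,m_6), S(g_2,m_6), S(r,m_6), S(m_4,m_6), S(m_5,m_6)) all reduce to 0 modulo the current basis, so we have a Gröbner basis.
Inter-reduce: drop elements whose leading term is divisible by another's, tail-reduce, and make monic.
Reduced Gröbner basis: {1}.
The reduced Gröbner basis of I + (p) is {1}: the ideal is the whole ring, so the enlarged system has no common solution — adjoining p is inconsistent.

Ideal membership is decidable via reduction modulo a Gröbner basis.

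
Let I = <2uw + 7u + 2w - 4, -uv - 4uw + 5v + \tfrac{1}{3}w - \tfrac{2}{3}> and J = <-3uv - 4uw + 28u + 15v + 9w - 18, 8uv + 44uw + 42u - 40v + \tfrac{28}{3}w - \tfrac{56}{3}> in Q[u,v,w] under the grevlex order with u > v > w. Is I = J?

Yes, the ideals are equal.

Two ideals are equal iff their reduced Gröbner bases coincide (the reduced basis is unique for a fixed ordering).
Buchberger on the first generating set:
f_1 = 2uw + 7u + 2w - 4, LT = uw.
f_2 = -uv - 4uw + 5v + \tfrac{1}{3}w - \tfrac{2}{3}, LT = uv.

S(f_1,f_2): lcm = uvw. S = -4uw^{2} + \tfrac{7}{2}uv + 6vw + \tfrac{1}{3}w^{2} - 2v - \tfrac{2}{3}w.
  leading term uw^{2}: subtract (-2w)·f_1 from -4uw^{2} + \tfrac{7}{2}uv + 6vw + \tfrac{1}{3}w^{2} - 2v - \tfrac{2}{3}w → \tfrac{7}{2}uv + 14uw + 6vw + \tfrac{13}{3}w^{2} - 2v - \tfrac{26}{3}w
  leading term uv: subtract (-\tfrac{7}{2})·f_2 from \tfrac{7}{2}uv + 14uw + 6vw + \tfrac{13}{3}w^{2} - 2v - \tfrac{26}{3}w → 6vw + \tfrac{13}{3}w^{2} + \tfrac{31}{2}v - \tfrac{15}{2}w - \tfrac{7}{3}
  leading term vw: no divisor's leading term divides it; move 6vw to the remainder.
  leading term w^{2}: no divisor's leading term divides it; move \tfrac{13}{3}w^{2} to the remainder.
  leading term v: no divisor's leading term divides it; move \tfrac{31}{2}v to the remainder.
  leading term w: no divisor's leading term divides it; move -\tfrac{15}{2}w to the remainder.
  leading term 1: no divisor's leading term divides it; move -\tfrac{7}{3} to the remainder.
  remainder 6vw + \tfrac{13}{3}w^{2} + \tfrac{31}{2}v - \tfrac{15}{2}w - \tfrac{7}{3} ≠ 0; add g_3 = 6vw + \tfrac{13}{3}w^{2} + \tfrac{31}{2}v - \tfrac{15}{2}w - \tfrac{7}{3} to the basis.

The other S-polynomials (S(f_1,g_3), S(f_2,g_3)) all reduce to 0 modulo the current basis, so we have a Gröbner basis.
Inter-reduce: drop elements whose leading term is divisible by another's, tail-reduce, and make monic.
Reduced Gröbner basis: {uv - 14u - 5v - \tfrac{13}{3}w + \tfrac{26}{3}, uw + \tfrac{7}{2}u + w - 2, vw + \tfrac{13}{18}w^{2} + \tfrac{31}{12}v - \tfrac{5}{4}w - \tfrac{7}{18}}.

Buchberger on the second generating set:
h_1 = -3uv - 4uw + 28u + 15v + 9w - 18, LT = uv.
h_2 = 8uv + 44uw + 42u - 40v + \tfrac{28}{3}w - \tfrac{56}{3}, LT = uv.

S(h_1,h_2): lcm = uv. S = -\tfrac{25}{6}uw - \tfrac{175}{12}u - \tfrac{25}{6}w + \tfrac{25}{3}.
  leading term uw: no divisor's leading term divides it; move -\tfrac{25}{6}uw to the remainder.
  leading term u: no divisor's leading term divides it; move -\tfrac{175}{12}u to the remainder.
  leading term w: no divisor's leading term divides it; move -\tfrac{25}{6}w to the remainder.
  leading term 1: no divisor's leading term divides it; move \tfrac{25}{3} to the remainder.
  remainder -\tfrac{25}{6}uw - \tfrac{175}{12}u - \tfrac{25}{6}w + \tfrac{25}{3} ≠ 0; add k_3 = -\tfrac{25}{6}uw - \tfrac{175}{12}u - \tfrac{25}{6}w + \tfrac{25}{3} to the basis.

S(h_1,k_3): lcm = uvw. S = \tfrac{4}{3}uw^{2} - \tfrac{7}{2}uv - \tfrac{28}{3}uw - 6vw - 3w^{2} + 2v + 6w.
  leading term uw^{2}: subtract (-\tfrac{8}{25}w)·k_3 from \tfrac{4}{3}uw^{2} - \tfrac{7}{2}uv - \tfrac{28}{3}uw - 6vw - 3w^{2} + 2v + 6w → -\tfrac{7}{2}uv - 14uw - 6vw - \tfrac{13}{3}w^{2} + 2v + \tfrac{26}{3}w
  leading term uv: subtract (\tfrac{7}{6})·h_1 from -\tfrac{7}{2}uv - 14uw - 6vw - \tfrac{13}{3}w^{2} + 2v + \tfrac{26}{3}w → -\tfrac{28}{3}uw - 6vw - \tfrac{13}{3}w^{2} - \tfrac{98}{3}u - \tfrac{31}{2}v - \tfrac{11}{6}w + 21
  leading term uw: subtract (\tfrac{56}{25})·k_3 from -\tfrac{28}{3}uw - 6vw - \tfrac{13}{3}w^{2} - \tfrac{98}{3}u - \tfrac{31}{2}v - \tfrac{11}{6}w + 21 → -6vw - \tfrac{13}{3}w^{2} - \tfrac{31}{2}v + \tfrac{15}{2}w + \tfrac{7}{3}
  leading term vw: no divisor's leading term divides it; move -6vw to the remainder.
  leading term w^{2}: no divisor's leading term divides it; move -\tfrac{13}{3}w^{2} to the remainder.
  leading term v: no divisor's leading term divides it; move -\tfrac{31}{2}v to the remainder.
  leading term w: no divisor's leading term divides it; move \tfrac{15}{2}w to the remainder.
  leading term 1: no divisor's leading term divides it; move \tfrac{7}{3} to the remainder.
  remainder -6vw - \tfrac{13}{3}w^{2} - \tfrac{31}{2}v + \tfrac{15}{2}w + \tfrac{7}{3} ≠ 0; add k_4 = -6vw - \tfrac{13}{3}w^{2} - \tfrac{31}{2}v + \tfrac{15}{2}w + \tfrac{7}{3} to the basis.

The other S-polynomials (S(h_2,k_3), S(h_1,k_4), S(h_2,k_4), S(k_3,k_4)) all reduce to 0 modulo the current basis, so we have a Gröbner basis.
Inter-reduce: drop elements whose leading term is divisible by another's, tail-reduce, and make monic.
Reduced Gröbner basis: {uv - 14u - 5v - \tfrac{13}{3}w + \tfrac{26}{3}, uw + \tfrac{7}{2}u + w - 2, vw + \tfrac{13}{18}w^{2} + \tfrac{31}{12}v - \tfrac{5}{4}w - \tfrac{7}{18}}.

These coincide, so the ideals are equal.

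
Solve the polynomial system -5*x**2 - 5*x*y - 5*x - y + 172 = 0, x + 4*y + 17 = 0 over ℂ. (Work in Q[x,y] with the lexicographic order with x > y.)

Compute a lex Gröbner basis by Buchberger's algorithm.
f_1 = -5*x**2 - 5*x*y - 5*x - y + 172, LT = x**2.
f_2 = x + 4*y + 17, LT = x.

S(f_1,f_2): lcm = x**2. S = -3*x*y - 16*x + 1/5*y - 172/5.
  reduce S modulo (f_1, f_2):
  remainder 12*y**2 + 576/5*y + 1188/5 ≠ 0; add h_3 = 12*y**2 + 576/5*y + 1188/5 to the basis.

The other S-polynomials (S(f_1,h_3), S(f_2,h_3)) all reduce to 0 modulo the current basis, so we have a Gröbner basis.
Inter-reduce: drop elements whose leading term is divisible by another's, tail-reduce, and make monic.
Reduced Gröbner basis: {x + 4*y + 17, y**2 + 48/5*y + 99/5}.

Elimination: the polynomial y**2 + 48/5*y + 99/5 lies in the elimination ideal for y, so y ∈ {-33/5, -3}. For each such y, the remaining basis elements (now univariate) give the rest of the solution.
  y = -33/5: the earlier basis element becomes x - 47/5 = 0, giving x = 47/5 — point (47/5, -33/5).
  y = -3: the earlier basis element becomes x + 5 = 0, giving x = -5 — point (-5, -3).

{(47/5, -33/5), (-5, -3)}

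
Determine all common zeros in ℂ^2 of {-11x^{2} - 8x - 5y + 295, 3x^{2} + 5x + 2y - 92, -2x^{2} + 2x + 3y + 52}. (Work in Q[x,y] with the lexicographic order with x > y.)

{(5, -4)}

Compute a lex Gröbner basis by Buchberger's algorithm.
f_1 = -11x^{2} - 8x - 5y + 295, LT = x^{2}.
f_2 = 3x^{2} + 5x + 2y - 92, LT = x^{2}.
f_3 = -2x^{2} + 2x + 3y + 52, LT = x^{2}.

S(f_1,f_2): lcm = x^{2}. S = -\tfrac{31}{33}x - \tfrac{7}{33}y + \tfrac{127}{33}.
  leading term x: no divisor's leading term divides it; move -\tfrac{31}{33}x to the remainder.
  leading term y: no divisor's leading term divides it; move -\tfrac{7}{33}y to the remainder.
  leading term 1: no divisor's leading term divides it; move \tfrac{127}{33} to the remainder.
  remainder -\tfrac{31}{33}x - \tfrac{7}{33}y + \tfrac{127}{33} ≠ 0; add h_4 = -\tfrac{31}{33}x - \tfrac{7}{33}y + \tfrac{127}{33} to the basis.

S(f_1,f_3): lcm = x^{2}. S = \tfrac{19}{11}x + \tfrac{43}{22}y - \tfrac{9}{11}.
  leading term x: subtract (-\tfrac{57}{31})·h_4 from \tfrac{19}{11}x + \tfrac{43}{22}y - \tfrac{9}{11} → \tfrac{97}{62}y + \tfrac{194}{31}
  leading term y: no divisor's leading term divides it; move \tfrac{97}{62}y to the remainder.
  leading term 1: no divisor's leading term divides it; move \tfrac{194}{31} to the remainder.
  remainder \tfrac{97}{62}y + \tfrac{194}{31} ≠ 0; add h_5 = \tfrac{97}{62}y + \tfrac{194}{31} to the basis.

The other S-polynomials (S(f_2,f_3), S(f_1,h_4), S(f_2,h_4), S(f_3,h_4), S(f_1,h_5), S(f_2,h_5), S(f_3,h_5), S(h_4,h_5)) all reduce to 0 modulo the current basis, so we have a Gröbner basis.
Inter-reduce: drop elements whose leading term is divisible by another's, tail-reduce, and make monic.
Reduced Gröbner basis: {x - 5, y + 4}.

Since the basis is lex-ordered, y + 4 is univariate in y. Its roots are {-4}. Back-substituting each root into the other basis elements fixes the other coordinates.
  y = -4: the earlier basis element becomes x - 5 = 0, giving x = 5 — point (5, -4).
Substituting each solution back into the original system confirms all equations vanish.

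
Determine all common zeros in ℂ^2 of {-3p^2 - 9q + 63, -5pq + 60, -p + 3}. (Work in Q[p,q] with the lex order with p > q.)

{(3, 4)}

Compute a lex Gröbner basis by Buchberger's algorithm.
f_1 = -3p^2 - 9q + 63, LT = p^2.
f_2 = -5pq + 60, LT = pq.
f_3 = -p + 3, LT = p.

S(f_1,f_2): lcm = p^2q. S = 12p + 3q^2 - 21q.
  leading term p: subtract (-12)·f_3 from 12p + 3q^2 - 21q → 3q^2 - 21q + 36
  leading term q^2: no divisor's leading term divides it; move 3q^2 to the remainder.
  leading term q: no divisor's leading term divides it; move -21q to the remainder.
  leading term 1: no divisor's leading term divides it; move 36 to the remainder.
  remainder 3q^2 - 21q + 36 ≠ 0; add h_4 = 3q^2 - 21q + 36 to the basis.

S(f_1,f_3): lcm = p^2. S = 3p + 3q - 21.
  leading term p: subtract (-3)·f_3 from 3p + 3q - 21 → 3q - 12
  leading term q: no divisor's leading term divides it; move 3q to the remainder.
  leading term 1: no divisor's leading term divides it; move -12 to the remainder.
  remainder 3q - 12 ≠ 0; add h_5 = 3q - 12 to the basis.

S(f_2,f_3): lcm = pq. S = 3q - 12.
  leading term q: subtract (1)·h_5 from 3q - 12 → 0
  remainder 0.

S(f_1,h_4): leading monomials are coprime, so the S-polynomial reduces to 0 (Buchberger's first criterion).
S(f_2,h_4): lcm = pq^2. S = 7pq - 12p - 12q.
  leading term pq: subtract (-7/5)·f_2 from 7pq - 12p - 12q → -12p - 12q + 84
  leading term p: subtract (12)·f_3 from -12p - 12q + 84 → -12q + 48
  leading term q: subtract (-4)·h_5 from -12q + 48 → 0
  remainder 0.

S(f_3,h_4): leading monomials are coprime, so the S-polynomial reduces to 0 (Buchberger's first criterion).
S(f_1,h_5): leading monomials are coprime, so the S-polynomial reduces to 0 (Buchberger's first criterion).
S(f_2,h_5): lcm = pq. S = 4p - 12.
  leading term p: subtract (-4)·f_3 from 4p - 12 → 0
  remainder 0.

S(f_3,h_5): leading monomials are coprime, so the S-polynomial reduces to 0 (Buchberger's first criterion).
S(h_4,h_5): lcm = q^2. S = -3q + 12.
  leading term q: subtract (-1)·h_5 from -3q + 12 → 0
  remainder 0.

Every S-polynomial of the final basis reduces to 0, so we have a Gröbner basis.
Inter-reduce: drop elements whose leading term is divisible by another's, tail-reduce, and make monic.
Reduced Gröbner basis: {p - 3, q - 4}.

The lex basis is triangular: the last element involves only q. Solving q - 4 = 0 gives q ∈ {4}; substituting each value into the earlier elements determines the remaining variables.
  q = 4: the earlier basis element becomes p - 3 = 0, giving p = 3 — point (3, 4).
Each listed point satisfies every original equation (direct substitution).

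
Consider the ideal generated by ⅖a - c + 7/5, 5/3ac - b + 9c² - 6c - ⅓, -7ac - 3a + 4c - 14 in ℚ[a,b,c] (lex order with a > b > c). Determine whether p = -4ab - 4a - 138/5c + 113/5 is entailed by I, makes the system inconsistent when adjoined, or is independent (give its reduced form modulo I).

First compute the reduced Gröbner basis of I by Buchberger's algorithm.
f_1 = ⅖a - c + 7/5, LT = a.
f_2 = 5/3ac - b + 9c² - 6c - ⅓, LT = ac.
f_3 = -7ac - 3a + 4c - 14, LT = ac.

S(f_1,f_2): lcm = ac. S = ⅗b - 79/10c² + 71/10c + ⅕.
  leading term b: no divisor's leading term divides it; move ⅗b to the remainder.
  leading term c²: no divisor's leading term divides it; move -79/10c² to the remainder.
  leading term c: no divisor's leading term divides it; move 71/10c to the remainder.
  leading term 1: no divisor's leading term divides it; move ⅕ to the remainder.
  remainder ⅗b - 79/10c² + 71/10c + ⅕ ≠ 0; add h_4 = ⅗b - 79/10c² + 71/10c + ⅕ to the basis.

S(f_1,f_3): lcm = ac. S = -3/7a - 5/2c² + 57/14c - 2.
  leading term a: subtract (-15/14)·f_1 from -3/7a - 5/2c² + 57/14c - 2 → -5/2c² + 3c - ½
  leading term c²: no divisor's leading term divides it; move -5/2c² to the remainder.
  leading term c: no divisor's leading term divides it; move 3c to the remainder.
  leading term 1: no divisor's leading term divides it; move -½ to the remainder.
  remainder -5/2c² + 3c - ½ ≠ 0; add h_5 = -5/2c² + 3c - ½ to the basis.

The other S-polynomials (S(f_2,f_3), S(f_1,h_4), S(f_2,h_4), S(f_3,h_4), S(f_1,h_5), S(f_2,h_5), S(f_3,h_5), S(h_4,h_5)) all reduce to 0 modulo the current basis, so we have a Gröbner basis.
Inter-reduce: drop elements whose leading term is divisible by another's, tail-reduce, and make monic.
Reduced Gröbner basis: {a - 5/2c + 7/2, b - 119/30c + 89/30, c² - 6/5c + ⅕}.
Label its elements g_1 = a - 5/2c + 7/2, g_2 = b - 119/30c + 89/30, g_3 = c² - 6/5c + ⅕.

Reduce p = -4ab - 4a - 138/5c + 113/5 modulo G:
  leading term ab: subtract (-4b)·g_1 from -4ab - 4a - 138/5c + 113/5 → -4a - 10bc + 14b - 138/5c + 113/5
  leading term a: subtract (-4)·g_1 from -4a - 10bc + 14b - 138/5c + 113/5 → -10bc + 14b - 188/5c + 183/5
  leading term bc: subtract (-10c)·g_2 from -10bc + 14b - 188/5c + 183/5 → 14b - 119/3c² - 119/15c + 183/5
  leading term b: subtract (14)·g_2 from 14b - 119/3c² - 119/15c + 183/5 → -119/3c² + 238/5c - 74/15
  leading term c²: subtract (-119/3)·g_3 from -119/3c² + 238/5c - 74/15 → 3
  leading term 1: no divisor's leading term divides it; move 3 to the remainder.
  normal form = 3.
The normal form is nonzero, so p ∉ I. Since p minus its normal form lies in I, I + (p) = I + (r) where r = 3; decide whether this ideal is the whole ring.
Here r = 3 is a nonzero constant, hence a unit: 1 ∈ I + (p), the Gröbner basis of I + (p) is {1}, and the enlarged system has no common solution — adjoining p is inconsistent.

The remainder on division by a Gröbner basis is unique — it is the normal form.

Adjoining -4ab - 4a - 138/5c + 113/5 makes the ideal the whole ring: the system is inconsistent.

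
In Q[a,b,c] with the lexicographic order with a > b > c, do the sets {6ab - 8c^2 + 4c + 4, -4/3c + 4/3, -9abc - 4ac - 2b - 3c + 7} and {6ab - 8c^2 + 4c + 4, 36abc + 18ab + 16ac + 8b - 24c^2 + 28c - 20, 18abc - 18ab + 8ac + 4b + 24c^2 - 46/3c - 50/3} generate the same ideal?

Two ideals are equal iff their reduced Gröbner bases coincide (the reduced basis is unique for a fixed ordering).
Buchberger on the first generating set:
f_1 = 6ab - 8c^2 + 4c + 4, LT = ab.
f_2 = -4/3c + 4/3, LT = c.
f_3 = -9abc - 4ac - 2b - 3c + 7, LT = abc.

S(f_1,f_3): lcm = abc. S = -4/9ac - 2/9b - 4/3c^3 + 2/3c^2 + 1/3c + 7/9.
  leading term ac: subtract (1/3a)·f_2 from -4/9ac - 2/9b - 4/3c^3 + 2/3c^2 + 1/3c + 7/9 → -4/9a - 2/9b - 4/3c^3 + 2/3c^2 + 1/3c + 7/9
  leading term a: no divisor's leading term divides it; move -4/9a to the remainder.
  leading term b: no divisor's leading term divides it; move -2/9b to the remainder.
  leading term c^3: subtract (c^2)·f_2 from -4/3c^3 + 2/3c^2 + 1/3c + 7/9 → -2/3c^2 + 1/3c + 7/9
  leading term c^2: subtract (1/2c)·f_2 from -2/3c^2 + 1/3c + 7/9 → -1/3c + 7/9
  leading term c: subtract (1/4)·f_2 from -1/3c + 7/9 → 4/9
  leading term 1: no divisor's leading term divides it; move 4/9 to the remainder.
  remainder -4/9a - 2/9b + 4/9 ≠ 0; add g_4 = -4/9a - 2/9b + 4/9 to the basis.

S(f_1,g_4): lcm = ab. S = -1/2b^2 + b - 4/3c^2 + 2/3c + 2/3.
  leading term b^2: no divisor's leading term divides it; move -1/2b^2 to the remainder.
  leading term b: no divisor's leading term divides it; move b to the remainder.
  leading term c^2: subtract (c)·f_2 from -4/3c^2 + 2/3c + 2/3 → -2/3c + 2/3
  leading term c: subtract (1/2)·f_2 from -2/3c + 2/3 → 0
  remainder -1/2b^2 + b ≠ 0; add g_5 = -1/2b^2 + b to the basis.

The other S-polynomials (S(f_1,f_2), S(f_2,f_3), S(f_2,g_4), S(f_3,g_4), S(f_1,g_5), S(f_2,g_5), S(f_3,g_5), S(g_4,g_5)) all reduce to 0 modulo the current basis, so we have a Gröbner basis.
Inter-reduce: drop elements whose leading term is divisible by another's, tail-reduce, and make monic.
Reduced Gröbner basis: {a + 1/2b - 1, b^2 - 2b, c - 1}.

Buchberger on the second generating set:
h_1 = 6ab - 8c^2 + 4c + 4, LT = ab.
h_2 = 36abc + 18ab + 16ac + 8b - 24c^2 + 28c - 20, LT = abc.
h_3 = 18abc - 18ab + 8ac + 4b + 24c^2 - 46/3c - 50/3, LT = abc.

S(h_1,h_2): lcm = abc. S = -1/2ab - 4/9ac - 2/9b - 4/3c^3 + 4/3c^2 - 1/9c + 5/9.
  leading term ab: subtract (-1/12)·h_1 from -1/2ab - 4/9ac - 2/9b - 4/3c^3 + 4/3c^2 - 1/9c + 5/9 → -4/9ac - 2/9b - 4/3c^3 + 2/3c^2 + 2/9c + 8/9
  leading term ac: no divisor's leading term divides it; move -4/9ac to the remainder.
  leading term b: no divisor's leading term divides it; move -2/9b to the remainder.
  leading term c^3: no divisor's leading term divides it; move -4/3c^3 to the remainder.
  leading term c^2: no divisor's leading term divides it; move 2/3c^2 to the remainder.
  leading term c: no divisor's leading term divides it; move 2/9c to the remainder.
  leading term 1: no divisor's leading term divides it; move 8/9 to the remainder.
  remainder -4/9ac - 2/9b - 4/3c^3 + 2/3c^2 + 2/9c + 8/9 ≠ 0; add k_4 = -4/9ac - 2/9b - 4/3c^3 + 2/3c^2 + 2/9c + 8/9 to the basis.

S(h_1,h_3): lcm = abc. S = ab - 4/9ac - 2/9b - 4/3c^3 - 2/3c^2 + 41/27c + 25/27.
  leading term ab: subtract (1/6)·h_1 from ab - 4/9ac - 2/9b - 4/3c^3 - 2/3c^2 + 41/27c + 25/27 → -4/9ac - 2/9b - 4/3c^3 + 2/3c^2 + 23/27c + 7/27
  leading term ac: subtract (1)·k_4 from -4/9ac - 2/9b - 4/3c^3 + 2/3c^2 + 23/27c + 7/27 → 17/27c - 17/27
  leading term c: no divisor's leading term divides it; move 17/27c to the remainder.
  leading term 1: no divisor's leading term divides it; move -17/27 to the remainder.
  remainder 17/27c - 17/27 ≠ 0; add k_5 = 17/27c - 17/27 to the basis.

S(h_1,k_4): lcm = abc. S = -1/2b^2 - 3bc^3 + 3/2bc^2 + 1/2bc + 2b - 4/3c^3 + 2/3c^2 + 2/3c.
  leading term b^2: no divisor's leading term divides it; move -1/2b^2 to the remainder.
  leading term bc^3: subtract (-81/17bc^2)·k_5 from -3bc^3 + 3/2bc^2 + 1/2bc + 2b - 4/3c^3 + 2/3c^2 + 2/3c → -3/2bc^2 + 1/2bc + 2b - 4/3c^3 + 2/3c^2 + 2/3c
  leading term bc^2: subtract (-81/34bc)·k_5 from -3/2bc^2 + 1/2bc + 2b - 4/3c^3 + 2/3c^2 + 2/3c → -bc + 2b - 4/3c^3 + 2/3c^2 + 2/3c
  leading term bc: subtract (-27/17b)·k_5 from -bc + 2b - 4/3c^3 + 2/3c^2 + 2/3c → b - 4/3c^3 + 2/3c^2 + 2/3c
  leading term b: no divisor's leading term divides it; move b to the remainder.
  leading term c^3: subtract (-36/17c^2)·k_5 from -4/3c^3 + 2/3c^2 + 2/3c → -2/3c^2 + 2/3c
  leading term c^2: subtract (-18/17c)·k_5 from -2/3c^2 + 2/3c → 0
  remainder -1/2b^2 + b ≠ 0; add k_6 = -1/2b^2 + b to the basis.

S(k_4,k_5): lcm = ac. S = a + 1/2b + 3c^3 - 3/2c^2 - 1/2c - 2.
  leading term a: no divisor's leading term divides it; move a to the remainder.
  leading term b: no divisor's leading term divides it; move 1/2b to the remainder.
  leading term c^3: subtract (81/17c^2)·k_5 from 3c^3 - 3/2c^2 - 1/2c - 2 → 3/2c^2 - 1/2c - 2
  leading term c^2: subtract (81/34c)·k_5 from 3/2c^2 - 1/2c - 2 → c - 2
  leading term c: subtract (27/17)·k_5 from c - 2 → -1
  leading term 1: no divisor's leading term divides it; move -1 to the remainder.
  remainder a + 1/2b - 1 ≠ 0; add k_7 = a + 1/2b - 1 to the basis.

The other S-polynomials (S(h_2,h_3), S(h_2,k_4), S(h_3,k_4), S(h_1,k_5), S(h_2,k_5), S(h_3,k_5), S(h_1,k_6), S(h_2,k_6), S(h_3,k_6), S(k_4,k_6), S(k_5,k_6), S(h_1,k_7), S(h_2,k_7), S(h_3,k_7), S(k_4,k_7), S(k_5,k_7), S(k_6,k_7)) all reduce to 0 modulo the current basis, so we have a Gröbner basis.
Inter-reduce: drop elements whose leading term is divisible by another's, tail-reduce, and make monic.
Reduced Gröbner basis: {a + 1/2b - 1, b^2 - 2b, c - 1}.

The two bases agree; hence the ideals are identical.

Yes, the ideals are equal.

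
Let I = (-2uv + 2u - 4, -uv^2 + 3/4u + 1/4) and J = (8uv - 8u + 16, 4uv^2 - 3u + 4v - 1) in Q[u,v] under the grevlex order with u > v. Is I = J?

Two ideals are equal iff their reduced Gröbner bases coincide (the reduced basis is unique for a fixed ordering).
Buchberger on the first generating set:
f_1 = -2uv + 2u - 4, LT = uv.
f_2 = -uv^2 + 3/4u + 1/4, LT = uv^2.

S(f_1,f_2): lcm = uv^2. S = -uv + 3/4u + 2v + 1/4.
  leading term uv: subtract (1/2)·f_1 from -uv + 3/4u + 2v + 1/4 → -1/4u + 2v + 9/4
  leading term u: no divisor's leading term divides it; move -1/4u to the remainder.
  leading term v: no divisor's leading term divides it; move 2v to the remainder.
  leading term 1: no divisor's leading term divides it; move 9/4 to the remainder.
  remainder -1/4u + 2v + 9/4 ≠ 0; add g_3 = -1/4u + 2v + 9/4 to the basis.

S(f_1,g_3): lcm = uv. S = 8v^2 - u + 9v + 2.
  leading term v^2: no divisor's leading term divides it; move 8v^2 to the remainder.
  leading term u: subtract (4)·g_3 from -u + 9v + 2 → v - 7
  leading term v: no divisor's leading term divides it; move v to the remainder.
  leading term 1: no divisor's leading term divides it; move -7 to the remainder.
  remainder 8v^2 + v - 7 ≠ 0; add g_4 = 8v^2 + v - 7 to the basis.

The other S-polynomials (S(f_2,g_3), S(f_1,g_4), S(f_2,g_4), S(g_3,g_4)) all reduce to 0 modulo the current basis, so we have a Gröbner basis.
Inter-reduce: drop elements whose leading term is divisible by another's, tail-reduce, and make monic.
Reduced Gröbner basis: {v^2 + 1/8v - 7/8, u - 8v - 9}.

Buchberger on the second generating set:
h_1 = 8uv - 8u + 16, LT = uv.
h_2 = 4uv^2 - 3u + 4v - 1, LT = uv^2.

S(h_1,h_2): lcm = uv^2. S = -uv + 3/4u + v + 1/4.
  leading term uv: subtract (-1/8)·h_1 from -uv + 3/4u + v + 1/4 → -1/4u + v + 9/4
  leading term u: no divisor's leading term divides it; move -1/4u to the remainder.
  leading term v: no divisor's leading term divides it; move v to the remainder.
  leading term 1: no divisor's leading term divides it; move 9/4 to the remainder.
  remainder -1/4u + v + 9/4 ≠ 0; add k_3 = -1/4u + v + 9/4 to the basis.

S(h_1,k_3): lcm = uv. S = 4v^2 - u + 9v + 2.
  leading term v^2: no divisor's leading term divides it; move 4v^2 to the remainder.
  leading term u: subtract (4)·k_3 from -u + 9v + 2 → 5v - 7
  leading term v: no divisor's leading term divides it; move 5v to the remainder.
  leading term 1: no divisor's leading term divides it; move -7 to the remainder.
  remainder 4v^2 + 5v - 7 ≠ 0; add k_4 = 4v^2 + 5v - 7 to the basis.

The other S-polynomials (S(h_2,k_3), S(h_1,k_4), S(h_2,k_4), S(k_3,k_4)) all reduce to 0 modulo the current basis, so we have a Gröbner basis.
Inter-reduce: drop elements whose leading term is divisible by another's, tail-reduce, and make monic.
Reduced Gröbner basis: {v^2 + 5/4v - 7/4, u - 4v - 9}.

These differ, so the ideals are not equal.

No, the ideals differ.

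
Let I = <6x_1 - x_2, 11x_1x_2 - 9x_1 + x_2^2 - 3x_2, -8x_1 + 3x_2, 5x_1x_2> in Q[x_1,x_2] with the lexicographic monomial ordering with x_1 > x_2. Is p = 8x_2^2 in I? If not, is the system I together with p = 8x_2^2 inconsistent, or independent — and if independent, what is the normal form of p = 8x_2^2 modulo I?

8x_2^2 lies in I (it reduces to 0).

First compute the reduced Gröbner basis of I by Buchberger's algorithm.
f_1 = 6x_1 - x_2, LT = x_1.
f_2 = 11x_1x_2 - 9x_1 + x_2^2 - 3x_2, LT = x_1x_2.
f_3 = -8x_1 + 3x_2, LT = x_1.
f_4 = 5x_1x_2, LT = x_1x_2.

S(f_1,f_2): lcm = x_1x_2. S = 9/11x_1 - 17/66x_2^2 + 3/11x_2.
  leading term x_1: subtract (3/22)·f_1 from 9/11x_1 - 17/66x_2^2 + 3/11x_2 → -17/66x_2^2 + 9/22x_2
  leading term x_2^2: no divisor's leading term divides it; move -17/66x_2^2 to the remainder.
  leading term x_2: no divisor's leading term divides it; move 9/22x_2 to the remainder.
  remainder -17/66x_2^2 + 9/22x_2 ≠ 0; add h_5 = -17/66x_2^2 + 9/22x_2 to the basis.

S(f_1,f_3): lcm = x_1. S = 5/24x_2.
  leading term x_2: no divisor's leading term divides it; move 5/24x_2 to the remainder.
  remainder 5/24x_2 ≠ 0; add h_6 = 5/24x_2 to the basis.

The other S-polynomials (S(f_1,f_4), S(f_2,f_3), S(f_2,f_4), S(f_3,f_4), S(f_1,h_5), S(f_2,h_5), S(f_3,h_5), S(f_4,h_5), S(f_1,h_6), S(f_2,h_6), S(f_3,h_6), S(f_4,h_6), S(h_5,h_6)) all reduce to 0 modulo the current basis, so we have a Gröbner basis.
Inter-reduce: drop elements whose leading term is divisible by another's, tail-reduce, and make monic.
Reduced Gröbner basis: {x_1, x_2}.
Label its elements g_1 = x_1, g_2 = x_2.

Reduce p = 8x_2^2 modulo G:
  leading term x_2^2: subtract (8x_2)·g_2 from 8x_2^2 → 0
  normal form = 0.
Since the normal form is 0, p ∈ I.

Ideal membership is decidable via reduction modulo a Gröbner basis.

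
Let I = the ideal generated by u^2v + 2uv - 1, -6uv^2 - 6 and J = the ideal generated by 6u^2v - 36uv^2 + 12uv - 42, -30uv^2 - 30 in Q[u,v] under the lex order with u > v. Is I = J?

Yes, the ideals are equal.

For a fixed monomial order, each ideal has a unique reduced Gröbner basis; comparing bases decides equality.
Buchberger on the first generating set:
f_1 = u^2v + 2uv - 1, LT = u^2v.
f_2 = -6uv^2 - 6, LT = uv^2.

S(f_1,f_2): lcm = u^2v^2. S = 2uv^2 - u - v.
  leading term uv^2: subtract (-1/3)·f_2 from 2uv^2 - u - v → -u - v - 2
  leading term u: no divisor's leading term divides it; move -u to the remainder.
  leading term v: no divisor's leading term divides it; move -v to the remainder.
  leading term 1: no divisor's leading term divides it; move -2 to the remainder.
  remainder -u - v - 2 ≠ 0; add g_3 = -u - v - 2 to the basis.

S(f_1,g_3): lcm = u^2v. S = -uv^2 - 1.
  leading term uv^2: subtract (1/6)·f_2 from -uv^2 - 1 → 0
  remainder 0.

S(f_2,g_3): lcm = uv^2. S = -v^3 - 2v^2 + 1.
  leading term v^3: no divisor's leading term divides it; move -v^3 to the remainder.
  leading term v^2: no divisor's leading term divides it; move -2v^2 to the remainder.
  leading term 1: no divisor's leading term divides it; move 1 to the remainder.
  remainder -v^3 - 2v^2 + 1 ≠ 0; add g_4 = -v^3 - 2v^2 + 1 to the basis.

S(f_1,g_4): lcm = u^2v^3. S = -2u^2v^2 + u^2 + 2uv^3 - v^2.
  leading term u^2v^2: subtract (-2v)·f_1 from -2u^2v^2 + u^2 + 2uv^3 - v^2 → u^2 + 2uv^3 + 4uv^2 - v^2 - 2v
  leading term u^2: subtract (-u)·g_3 from u^2 + 2uv^3 + 4uv^2 - v^2 - 2v → 2uv^3 + 4uv^2 - uv - 2u - v^2 - 2v
  leading term uv^3: subtract (-1/3v)·f_2 from 2uv^3 + 4uv^2 - uv - 2u - v^2 - 2v → 4uv^2 - uv - 2u - v^2 - 4v
  leading term uv^2: subtract (-2/3)·f_2 from 4uv^2 - uv - 2u - v^2 - 4v → -uv - 2u - v^2 - 4v - 4
  leading term uv: subtract (v)·g_3 from -uv - 2u - v^2 - 4v - 4 → -2u - 2v - 4
  leading term u: subtract (2)·g_3 from -2u - 2v - 4 → 0
  remainder 0.

S(f_2,g_4): lcm = uv^3. S = -2uv^2 + u + v.
  leading term uv^2: subtract (1/3)·f_2 from -2uv^2 + u + v → u + v + 2
  leading term u: subtract (-1)·g_3 from u + v + 2 → 0
  remainder 0.

S(g_3,g_4): leading monomials are coprime, so the S-polynomial reduces to 0 (Buchberger's first criterion).
Every S-polynomial of the final basis reduces to 0, so we have a Gröbner basis.
Inter-reduce: drop elements whose leading term is divisible by another's, tail-reduce, and make monic.
Reduced Gröbner basis: {u + v + 2, v^3 + 2v^2 - 1}.

Buchberger on the second generating set:
h_1 = 6u^2v - 36uv^2 + 12uv - 42, LT = u^2v.
h_2 = -30uv^2 - 30, LT = uv^2.

S(h_1,h_2): lcm = u^2v^2. S = -6uv^3 + 2uv^2 - u - 7v.
  leading term uv^3: subtract (1/5v)·h_2 from -6uv^3 + 2uv^2 - u - 7v → 2uv^2 - u - v
  leading term uv^2: subtract (-1/15)·h_2 from 2uv^2 - u - v → -u - v - 2
  leading term u: no divisor's leading term divides it; move -u to the remainder.
  leading term v: no divisor's leading term divides it; move -v to the remainder.
  leading term 1: no divisor's leading term divides it; move -2 to the remainder.
  remainder -u - v - 2 ≠ 0; add k_3 = -u - v - 2 to the basis.

S(h_1,k_3): lcm = u^2v. S = -7uv^2 - 7.
  leading term uv^2: subtract (7/30)·h_2 from -7uv^2 - 7 → 0
  remainder 0.

S(h_2,k_3): lcm = uv^2. S = -v^3 - 2v^2 + 1.
  leading term v^3: no divisor's leading term divides it; move -v^3 to the remainder.
  leading term v^2: no divisor's leading term divides it; move -2v^2 to the remainder.
  leading term 1: no divisor's leading term divides it; move 1 to the remainder.
  remainder -v^3 - 2v^2 + 1 ≠ 0; add k_4 = -v^3 - 2v^2 + 1 to the basis.

S(h_1,k_4): lcm = u^2v^3. S = -2u^2v^2 + u^2 - 6uv^4 + 2uv^3 - 7v^2.
  leading term u^2v^2: subtract (-1/3v)·h_1 from -2u^2v^2 + u^2 - 6uv^4 + 2uv^3 - 7v^2 → u^2 - 6uv^4 - 10uv^3 + 4uv^2 - 7v^2 - 14v
  leading term u^2: subtract (-u)·k_3 from u^2 - 6uv^4 - 10uv^3 + 4uv^2 - 7v^2 - 14v → -6uv^4 - 10uv^3 + 4uv^2 - uv - 2u - 7v^2 - 14v
  leading term uv^4: subtract (1/5v^2)·h_2 from -6uv^4 - 10uv^3 + 4uv^2 - uv - 2u - 7v^2 - 14v → -10uv^3 + 4uv^2 - uv - 2u - v^2 - 14v
  leading term uv^3: subtract (1/3v)·h_2 from -10uv^3 + 4uv^2 - uv - 2u - v^2 - 14v → 4uv^2 - uv - 2u - v^2 - 4v
  leading term uv^2: subtract (-2/15)·h_2 from 4uv^2 - uv - 2u - v^2 - 4v → -uv - 2u - v^2 - 4v - 4
  leading term uv: subtract (v)·k_3 from -uv - 2u - v^2 - 4v - 4 → -2u - 2v - 4
  leading term u: subtract (2)·k_3 from -2u - 2v - 4 → 0
  remainder 0.

S(h_2,k_4): lcm = uv^3. S = -2uv^2 + u + v.
  leading term uv^2: subtract (1/15)·h_2 from -2uv^2 + u + v → u + v + 2
  leading term u: subtract (-1)·k_3 from u + v + 2 → 0
  remainder 0.

S(k_3,k_4): leading monomials are coprime, so the S-polynomial reduces to 0 (Buchberger's first criterion).
Every S-polynomial of the final basis reduces to 0, so we have a Gröbner basis.
Inter-reduce: drop elements whose leading term is divisible by another's, tail-reduce, and make monic.
Reduced Gröbner basis: {u + v + 2, v^3 + 2v^2 - 1}.

These coincide, so the ideals are equal.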